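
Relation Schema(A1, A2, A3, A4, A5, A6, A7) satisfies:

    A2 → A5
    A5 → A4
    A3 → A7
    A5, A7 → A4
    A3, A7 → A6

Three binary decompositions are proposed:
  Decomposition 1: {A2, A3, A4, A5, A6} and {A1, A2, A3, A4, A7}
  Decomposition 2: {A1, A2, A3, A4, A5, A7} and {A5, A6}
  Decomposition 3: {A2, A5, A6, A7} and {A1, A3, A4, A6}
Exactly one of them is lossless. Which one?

Decomposition 1: common = {A2, A3, A4}, closure = {A2, A3, A4, A5, A6, A7} → lossless.
Decomposition 2: common = {A5}, closure = {A4, A5} → lossy.
Decomposition 3: common = {A6}, closure = {A6} → lossy.

Decomposition 1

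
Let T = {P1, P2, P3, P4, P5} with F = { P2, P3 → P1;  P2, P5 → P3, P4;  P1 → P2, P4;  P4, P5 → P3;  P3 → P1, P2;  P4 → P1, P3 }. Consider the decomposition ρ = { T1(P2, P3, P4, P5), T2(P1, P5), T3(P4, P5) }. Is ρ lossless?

Chase test. Columns are P1, P2, P3, P4, P5; row i has aⱼ where attribute j ∈ Ti, else bᵢⱼ.
Initial tableau (one row per fragment):
  row 1: b11 a2 a3 a4 a5
  row 2: a1 b22 b23 b24 a5
  row 3: b31 b32 b33 a4 a5
Rows 1 and 3 agree on P4, P5; apply P4, P5→P3 and equate their P3 entries.
Rows 1 and 3 agree on P3; apply P3→P1, P2 and equate their P1, P2 entries.
No row becomes fully distinguished — the join is lossy.

No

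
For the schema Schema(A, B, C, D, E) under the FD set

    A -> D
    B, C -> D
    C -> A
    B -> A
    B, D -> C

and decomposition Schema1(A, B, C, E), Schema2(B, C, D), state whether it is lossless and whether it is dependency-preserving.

lossless but not dependency-preserving

Lossless test: (B, C)⁺ = {A, B, C, D}, which contains all of one fragment — lossless.
Dependency preservation: the restricted closure of {A} across the fragments never reaches {D}, so A → D cannot be enforced without a join — not preserved.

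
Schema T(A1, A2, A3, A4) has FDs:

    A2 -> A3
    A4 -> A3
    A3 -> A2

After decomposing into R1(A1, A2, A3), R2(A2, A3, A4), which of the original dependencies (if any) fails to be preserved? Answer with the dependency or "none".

A2 → A3 lies within R1.
A4 → A3 lies within R2.
A3 → A2 lies within R1.
Every dependency is enforceable on the fragments, so the decomposition is dependency-preserving.

none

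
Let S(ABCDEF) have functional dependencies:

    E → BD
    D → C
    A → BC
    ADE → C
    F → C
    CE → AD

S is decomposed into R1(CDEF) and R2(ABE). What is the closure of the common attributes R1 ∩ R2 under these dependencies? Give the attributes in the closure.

ABCDE

R1 ∩ R2 = {E}.
E → BD applies, adding BD
D → C applies, adding C
CE → AD applies, adding A
Closure: {ABCDE}.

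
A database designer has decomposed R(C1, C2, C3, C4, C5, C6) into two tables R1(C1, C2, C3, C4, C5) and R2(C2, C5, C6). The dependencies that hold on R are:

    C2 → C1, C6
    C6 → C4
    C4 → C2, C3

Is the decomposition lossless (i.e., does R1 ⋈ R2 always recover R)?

Common attributes: R1 ∩ R2 = {C2, C5}.
Closure of {C2, C5}: C2 → C1, C6 applies, adding C1, C6; C6 → C4 applies, adding C4; C4 → C2, C3 applies, adding C3. So (C2, C5)⁺ = {C1, C2, C3, C4, C5, C6}.
This closure contains every attribute of R1, so R1 ∩ R2 → R1. The join is lossless.

Yes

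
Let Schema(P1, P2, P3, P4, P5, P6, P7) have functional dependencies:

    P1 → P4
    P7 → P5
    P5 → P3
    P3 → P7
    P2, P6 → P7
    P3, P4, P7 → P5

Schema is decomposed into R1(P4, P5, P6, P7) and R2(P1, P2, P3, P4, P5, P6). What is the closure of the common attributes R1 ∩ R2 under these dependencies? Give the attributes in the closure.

R1 ∩ R2 = {P4, P5, P6}.
P5 → P3 applies, adding P3
P3 → P7 applies, adding P7
Closure: {P3, P4, P5, P6, P7}.

P3, P4, P5, P6, P7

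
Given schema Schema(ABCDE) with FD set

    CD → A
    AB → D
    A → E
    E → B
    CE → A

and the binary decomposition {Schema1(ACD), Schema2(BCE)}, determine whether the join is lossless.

Common attributes: Schema1 ∩ Schema2 = {C}.
No dependency enlarges {C}, so (C)⁺ = {C}.
The closure contains neither all of Schema1 = {ACD} nor all of Schema2 = {BCE}, so the common attributes are not a superkey of either fragment. The join is lossy.

No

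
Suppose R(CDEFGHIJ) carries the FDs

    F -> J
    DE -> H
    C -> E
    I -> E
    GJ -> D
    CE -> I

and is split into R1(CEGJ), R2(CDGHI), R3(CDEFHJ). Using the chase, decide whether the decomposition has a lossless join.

Chase test. Columns are CDEFGHIJ; row i has aⱼ where attribute j ∈ Ri, else bᵢⱼ.
Initial tableau (one row per fragment):
  row 1: a1 b12 a3 b14 a5 b16 b17 a8
  row 2: a1 a2 b23 b24 a5 a6 a7 b28
  row 3: a1 a2 a3 a4 b35 a6 b37 a8
Rows 1 and 2 agree on C; apply C→E and equate their E entries.
Rows 1 and 2 agree on CE; apply CE→I and equate their I entries.
Rows 1 and 3 agree on CE; apply CE→I and equate their I entries.
No row becomes fully distinguished — the join is lossy.

No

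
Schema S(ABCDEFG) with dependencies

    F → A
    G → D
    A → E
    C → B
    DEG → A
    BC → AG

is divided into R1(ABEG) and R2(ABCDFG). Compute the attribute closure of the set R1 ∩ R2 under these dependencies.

ABDEG

R1 ∩ R2 = {ABG}.
G → D applies, adding D
A → E applies, adding E
Closure: {ABDEG}.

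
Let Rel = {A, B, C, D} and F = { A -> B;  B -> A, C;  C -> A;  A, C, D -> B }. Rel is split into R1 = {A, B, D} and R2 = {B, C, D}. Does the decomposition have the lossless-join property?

Yes

Common attributes: R1 ∩ R2 = {B, D}.
Closure of {B, D}: B → A, C applies, adding A, C. So (B, D)⁺ = {A, B, C, D}.
This closure contains every attribute of R1, so R1 ∩ R2 → R1. The join is lossless.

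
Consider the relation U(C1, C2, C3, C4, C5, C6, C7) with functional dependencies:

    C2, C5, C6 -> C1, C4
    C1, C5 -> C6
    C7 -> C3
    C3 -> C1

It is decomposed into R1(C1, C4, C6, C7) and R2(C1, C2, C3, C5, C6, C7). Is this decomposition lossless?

No

Common attributes: R1 ∩ R2 = {C1, C6, C7}.
Closure of {C1, C6, C7}: C7 → C3 applies, adding C3. So (C1, C6, C7)⁺ = {C1, C3, C6, C7}.
The closure contains neither all of R1 = {C1, C4, C6, C7} nor all of R2 = {C1, C2, C3, C5, C6, C7}, so the common attributes are not a superkey of either fragment. The join is lossy.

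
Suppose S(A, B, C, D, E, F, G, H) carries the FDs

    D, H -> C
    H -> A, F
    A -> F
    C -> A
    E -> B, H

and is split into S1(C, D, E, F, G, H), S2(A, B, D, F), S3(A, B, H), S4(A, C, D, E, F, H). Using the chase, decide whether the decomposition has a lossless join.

No

Chase test. Columns are A, B, C, D, E, F, G, H; row i has aⱼ where attribute j ∈ Si, else bᵢⱼ.
Initial tableau (one row per fragment):
  row 1: b11 b12 a3 a4 a5 a6 a7 a8
  row 2: a1 a2 b23 a4 b25 a6 b27 b28
  row 3: a1 a2 b33 b34 b35 b36 b37 a8
  row 4: a1 b42 a3 a4 a5 a6 b47 a8
Rows 1 and 3 agree on H; apply H→A, F and equate their A, F entries.
Rows 1 and 4 agree on E; apply E→B, H and equate their B, H entries.
No row becomes fully distinguished — the join is lossy.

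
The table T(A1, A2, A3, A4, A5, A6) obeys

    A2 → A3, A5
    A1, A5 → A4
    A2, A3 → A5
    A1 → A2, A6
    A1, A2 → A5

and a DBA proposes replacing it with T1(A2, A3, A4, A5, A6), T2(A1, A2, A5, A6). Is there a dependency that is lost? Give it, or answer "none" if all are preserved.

A1, A5 → A4

Check A1, A5 → A4: no single fragment contains all of {A1, A4, A5}, and the restricted closure of {A1, A5} across the fragments never reaches {A4}.
A2 → A3, A5 is preserved.
A2, A3 → A5 is preserved.
A1 → A2, A6 is preserved.
A1, A2 → A5 is preserved.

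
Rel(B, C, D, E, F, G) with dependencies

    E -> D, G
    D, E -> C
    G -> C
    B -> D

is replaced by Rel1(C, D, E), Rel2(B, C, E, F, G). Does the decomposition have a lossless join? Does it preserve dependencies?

Lossless test: (C, E)⁺ = {C, D, E, G}, which contains all of one fragment — lossless.
Dependency preservation: the restricted closure of {B} across the fragments never reaches {D}, so B → D cannot be enforced without a join — not preserved.

lossless but not dependency-preserving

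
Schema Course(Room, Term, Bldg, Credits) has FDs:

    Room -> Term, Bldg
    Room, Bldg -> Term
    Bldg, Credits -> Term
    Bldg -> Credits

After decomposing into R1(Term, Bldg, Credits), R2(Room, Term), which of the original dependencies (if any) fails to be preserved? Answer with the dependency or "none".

Room -> Term, Bldg

Check Room → Term, Bldg: no single fragment contains all of {Room, Term, Bldg}, and the restricted closure of {Room} across the fragments never reaches {Term, Bldg}.
Room, Bldg → Term is preserved.
Bldg, Credits → Term is preserved.
Bldg → Credits is preserved.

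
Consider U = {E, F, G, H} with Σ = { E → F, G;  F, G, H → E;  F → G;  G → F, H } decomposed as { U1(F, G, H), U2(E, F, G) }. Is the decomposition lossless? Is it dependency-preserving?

lossless and dependency-preserving

Lossless test: (F, G)⁺ = {E, F, G, H}, which contains all of one fragment — lossless.
Dependency preservation: F, G, H → E is not contained in any single fragment, but the restricted closure of its left-hand side across the fragments still reaches the right-hand side; the remaining FDs each lie inside some fragment. All dependencies are preserved.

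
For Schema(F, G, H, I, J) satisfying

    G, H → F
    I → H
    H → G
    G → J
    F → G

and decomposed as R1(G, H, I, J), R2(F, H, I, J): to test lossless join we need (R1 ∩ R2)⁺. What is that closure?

F, G, H, I, J

R1 ∩ R2 = {H, I, J}.
H → G applies, adding G
G, H → F applies, adding F
Closure: {F, G, H, I, J}.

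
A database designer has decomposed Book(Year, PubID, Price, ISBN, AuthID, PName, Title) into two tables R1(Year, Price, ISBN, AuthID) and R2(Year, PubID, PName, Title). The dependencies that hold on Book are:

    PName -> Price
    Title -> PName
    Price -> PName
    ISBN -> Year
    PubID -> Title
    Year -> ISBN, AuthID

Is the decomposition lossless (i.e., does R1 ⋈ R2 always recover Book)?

No

Common attributes: R1 ∩ R2 = {Year}.
Closure of {Year}: Year → ISBN, AuthID applies, adding ISBN, AuthID. So (Year)⁺ = {Year, ISBN, AuthID}.
The closure contains neither all of R1 = {Year, Price, ISBN, AuthID} nor all of R2 = {Year, PubID, PName, Title}, so the common attributes are not a superkey of either fragment. The join is lossy.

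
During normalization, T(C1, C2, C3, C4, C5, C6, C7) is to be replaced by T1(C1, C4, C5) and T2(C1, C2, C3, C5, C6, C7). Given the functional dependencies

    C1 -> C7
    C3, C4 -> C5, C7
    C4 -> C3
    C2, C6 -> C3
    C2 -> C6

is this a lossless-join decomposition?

No

Common attributes: T1 ∩ T2 = {C1, C5}.
Closure of {C1, C5}: C1 → C7 applies, adding C7. So (C1, C5)⁺ = {C1, C5, C7}.
The closure contains neither all of T1 = {C1, C4, C5} nor all of T2 = {C1, C2, C3, C5, C6, C7}, so the common attributes are not a superkey of either fragment. The join is lossy.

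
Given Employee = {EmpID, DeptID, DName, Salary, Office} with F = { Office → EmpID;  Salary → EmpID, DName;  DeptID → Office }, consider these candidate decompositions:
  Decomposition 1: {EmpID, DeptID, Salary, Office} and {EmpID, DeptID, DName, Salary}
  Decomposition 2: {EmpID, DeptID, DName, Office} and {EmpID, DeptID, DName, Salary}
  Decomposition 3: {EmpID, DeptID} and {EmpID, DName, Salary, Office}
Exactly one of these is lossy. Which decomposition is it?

Decomposition 1: common = {EmpID, DeptID, Salary}, closure = {EmpID, DeptID, DName, Salary, Office} → lossless.
Decomposition 2: common = {EmpID, DeptID, DName}, closure = {EmpID, DeptID, DName, Office} → lossless.
Decomposition 3: common = {EmpID}, closure = {EmpID} → lossy.

Decomposition 3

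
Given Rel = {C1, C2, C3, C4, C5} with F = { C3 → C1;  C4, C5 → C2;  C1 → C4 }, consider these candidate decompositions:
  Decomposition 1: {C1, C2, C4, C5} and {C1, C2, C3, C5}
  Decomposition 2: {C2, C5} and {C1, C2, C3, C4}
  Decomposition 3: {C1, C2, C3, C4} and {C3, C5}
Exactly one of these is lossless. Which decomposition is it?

Decomposition 1: common = {C1, C2, C5}, closure = {C1, C2, C4, C5} → lossless.
Decomposition 2: common = {C2}, closure = {C2} → lossy.
Decomposition 3: common = {C3}, closure = {C1, C3, C4} → lossy.

Decomposition 1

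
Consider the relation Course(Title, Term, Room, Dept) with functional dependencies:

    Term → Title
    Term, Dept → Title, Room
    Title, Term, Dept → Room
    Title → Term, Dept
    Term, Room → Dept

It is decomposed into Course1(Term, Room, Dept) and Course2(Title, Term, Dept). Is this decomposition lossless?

Common attributes: Course1 ∩ Course2 = {Term, Dept}.
Closure of {Term, Dept}: Term → Title applies, adding Title; Term, Dept → Title, Room applies, adding Room. So (Term, Dept)⁺ = {Title, Term, Room, Dept}.
This closure contains every attribute of Course1, so Course1 ∩ Course2 → Course1. The join is lossless.

Yes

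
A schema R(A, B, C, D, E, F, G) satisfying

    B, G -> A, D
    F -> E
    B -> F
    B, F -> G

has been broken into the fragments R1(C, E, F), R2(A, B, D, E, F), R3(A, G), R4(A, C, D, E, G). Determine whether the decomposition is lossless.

No

Chase test. Columns are A, B, C, D, E, F, G; row i has aⱼ where attribute j ∈ Ri, else bᵢⱼ.
Initial tableau (one row per fragment):
  row 1: b11 b12 a3 b14 a5 a6 b17
  row 2: a1 a2 b23 a4 a5 a6 b27
  row 3: a1 b32 b33 b34 b35 b36 a7
  row 4: a1 b42 a3 a4 a5 b46 a7
No row becomes fully distinguished — the join is lossy.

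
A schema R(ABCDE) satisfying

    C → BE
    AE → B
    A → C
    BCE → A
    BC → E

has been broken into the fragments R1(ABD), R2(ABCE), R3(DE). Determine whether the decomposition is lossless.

Chase test. Columns are ABCDE; row i has aⱼ where attribute j ∈ Ri, else bᵢⱼ.
Initial tableau (one row per fragment):
  row 1: a1 a2 b13 a4 b15
  row 2: a1 a2 a3 b24 a5
  row 3: b31 b32 b33 a4 a5
Rows 1 and 2 agree on A; apply A→C and equate their C entries.
Rows 1 and 2 agree on BC; apply BC→E and equate their E entries.
Row 1 is now all distinguished symbols — the join is lossless.

Yes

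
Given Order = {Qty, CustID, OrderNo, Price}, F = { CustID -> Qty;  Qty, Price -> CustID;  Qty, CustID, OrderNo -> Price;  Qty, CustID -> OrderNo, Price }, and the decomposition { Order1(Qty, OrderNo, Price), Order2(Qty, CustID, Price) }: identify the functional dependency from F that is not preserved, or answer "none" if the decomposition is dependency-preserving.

none

CustID → Qty lies within Order2.
Qty, Price → CustID lies within Order2.
Qty, CustID, OrderNo → Price: restricted closure across fragments reaches Price.
Qty, CustID → OrderNo, Price: restricted closure across fragments reaches OrderNo, Price.
Every dependency is enforceable on the fragments, so the decomposition is dependency-preserving.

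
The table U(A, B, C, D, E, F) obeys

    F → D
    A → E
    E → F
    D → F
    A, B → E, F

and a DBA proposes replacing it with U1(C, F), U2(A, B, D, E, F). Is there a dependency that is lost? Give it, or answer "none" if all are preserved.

F → D lies within U2.
A → E lies within U2.
E → F lies within U2.
D → F lies within U2.
A, B → E, F lies within U2.
Every dependency is enforceable on the fragments, so the decomposition is dependency-preserving.

none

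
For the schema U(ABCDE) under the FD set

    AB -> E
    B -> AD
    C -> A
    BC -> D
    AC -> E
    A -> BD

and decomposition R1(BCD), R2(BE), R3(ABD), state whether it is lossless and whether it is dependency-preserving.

Lossless test (chase): Rows 1 and 2 agree on B; apply B→AD and equate their AD entries. Rows 1 and 3 agree on B; apply B→AD and equate their AD entries. Rows 1 and 2 agree on AB; apply AB→E and equate their E entries. Rows 1 and 3 agree on AB; apply AB→E and equate their E entries. Row 1 is now all distinguished symbols — the join is lossless.
Dependency preservation: AB → E; C → A; AC → E are not contained in any single fragment, but the restricted closure of each left-hand side across the fragments still reaches the right-hand side; the remaining FDs each lie inside some fragment. All dependencies are preserved.

lossless and dependency-preserving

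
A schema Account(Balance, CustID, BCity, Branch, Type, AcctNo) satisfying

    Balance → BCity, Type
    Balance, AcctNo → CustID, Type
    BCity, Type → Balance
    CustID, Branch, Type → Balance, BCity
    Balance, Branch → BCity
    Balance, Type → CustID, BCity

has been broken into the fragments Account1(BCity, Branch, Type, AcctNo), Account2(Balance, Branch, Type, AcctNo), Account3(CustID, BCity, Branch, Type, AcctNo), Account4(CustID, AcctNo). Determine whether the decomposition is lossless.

Chase test. Columns are Balance, CustID, BCity, Branch, Type, AcctNo; row i has aⱼ where attribute j ∈ Accounti, else bᵢⱼ.
Initial tableau (one row per fragment):
  row 1: b11 b12 a3 a4 a5 a6
  row 2: a1 b22 b23 a4 a5 a6
  row 3: b31 a2 a3 a4 a5 a6
  row 4: b41 a2 b43 b44 b45 a6
Rows 1 and 3 agree on BCity, Type; apply BCity, Type→Balance and equate their Balance entries.
Rows 1 and 3 agree on Balance, Type; apply Balance, Type→CustID, BCity and equate their CustID, BCity entries.
No row becomes fully distinguished — the join is lossy.

No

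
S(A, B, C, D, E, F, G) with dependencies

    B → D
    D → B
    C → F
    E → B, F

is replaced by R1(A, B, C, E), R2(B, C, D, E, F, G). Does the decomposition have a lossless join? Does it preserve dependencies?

lossy but dependency-preserving

Lossless test: (B, C, E)⁺ = {B, C, D, E, F}, which is a superkey of neither fragment — lossy.
Dependency preservation: every FD's attributes lie within a single fragment, so each can be enforced locally — preserved.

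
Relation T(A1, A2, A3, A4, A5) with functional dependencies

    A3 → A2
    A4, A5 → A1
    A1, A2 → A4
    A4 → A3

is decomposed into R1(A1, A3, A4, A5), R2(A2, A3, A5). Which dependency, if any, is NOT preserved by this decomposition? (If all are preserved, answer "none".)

Check A1, A2 → A4: no single fragment contains all of {A1, A2, A4}, and the restricted closure of {A1, A2} across the fragments never reaches {A4}.
A3 → A2 is preserved.
A4, A5 → A1 is preserved.
A4 → A3 is preserved.

A1, A2 → A4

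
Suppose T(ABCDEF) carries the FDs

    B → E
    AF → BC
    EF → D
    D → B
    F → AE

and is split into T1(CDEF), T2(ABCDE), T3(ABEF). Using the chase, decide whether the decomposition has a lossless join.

Chase test. Columns are ABCDEF; row i has aⱼ where attribute j ∈ Ti, else bᵢⱼ.
Initial tableau (one row per fragment):
  row 1: b11 b12 a3 a4 a5 a6
  row 2: a1 a2 a3 a4 a5 b26
  row 3: a1 a2 b33 b34 a5 a6
Rows 1 and 3 agree on EF; apply EF→D and equate their D entries.
Rows 1 and 2 agree on D; apply D→B and equate their B entries.
Rows 1 and 3 agree on F; apply F→AE and equate their AE entries.
Rows 1 and 3 agree on AF; apply AF→BC and equate their BC entries.
Row 1 is now all distinguished symbols — the join is lossless.

Yes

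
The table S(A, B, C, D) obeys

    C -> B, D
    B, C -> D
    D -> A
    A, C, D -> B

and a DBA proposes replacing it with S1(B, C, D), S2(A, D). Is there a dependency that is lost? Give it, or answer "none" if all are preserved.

C → B, D lies within S1.
B, C → D lies within S1.
D → A lies within S2.
A, C, D → B: restricted closure across fragments reaches B.
Every dependency is enforceable on the fragments, so the decomposition is dependency-preserving.

none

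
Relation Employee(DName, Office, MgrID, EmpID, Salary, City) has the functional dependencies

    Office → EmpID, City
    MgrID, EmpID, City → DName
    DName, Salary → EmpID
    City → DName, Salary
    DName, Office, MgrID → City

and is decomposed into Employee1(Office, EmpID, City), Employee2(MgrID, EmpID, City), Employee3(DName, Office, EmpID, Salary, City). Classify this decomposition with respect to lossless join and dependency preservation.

Lossless test (chase): Rows 1 and 2 agree on City; apply City→DName, Salary and equate their DName, Salary entries. Rows 1 and 3 agree on City; apply City→DName, Salary and equate their DName, Salary entries. No row becomes fully distinguished — the join is lossy.
Dependency preservation: MgrID, EmpID, City → DName; DName, Office, MgrID → City are not contained in any single fragment, but the restricted closure of each left-hand side across the fragments still reaches the right-hand side; the remaining FDs each lie inside some fragment. All dependencies are preserved.

lossy but dependency-preserving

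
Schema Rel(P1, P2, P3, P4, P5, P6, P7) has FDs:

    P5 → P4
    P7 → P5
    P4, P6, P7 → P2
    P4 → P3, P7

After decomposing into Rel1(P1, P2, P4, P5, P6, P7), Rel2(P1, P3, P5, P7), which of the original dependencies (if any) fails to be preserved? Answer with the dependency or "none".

none

P5 → P4 lies within Rel1.
P7 → P5 lies within Rel1.
P4, P6, P7 → P2 lies within Rel1.
P4 → P3, P7: restricted closure across fragments reaches P3, P7.
Every dependency is enforceable on the fragments, so the decomposition is dependency-preserving.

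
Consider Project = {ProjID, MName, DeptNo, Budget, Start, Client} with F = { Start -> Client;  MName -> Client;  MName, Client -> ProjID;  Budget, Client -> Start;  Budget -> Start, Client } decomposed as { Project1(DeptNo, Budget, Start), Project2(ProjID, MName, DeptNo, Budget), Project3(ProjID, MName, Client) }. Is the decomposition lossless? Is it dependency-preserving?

lossless but not dependency-preserving

Lossless test (chase): Rows 2 and 3 agree on MName; apply MName→Client and equate their Client entries. Rows 1 and 2 agree on Budget; apply Budget→Start, Client and equate their Start, Client entries. Row 2 is now all distinguished symbols — the join is lossless.
Dependency preservation: the restricted closure of {Start} across the fragments never reaches {Client}, so Start → Client cannot be enforced without a join — not preserved.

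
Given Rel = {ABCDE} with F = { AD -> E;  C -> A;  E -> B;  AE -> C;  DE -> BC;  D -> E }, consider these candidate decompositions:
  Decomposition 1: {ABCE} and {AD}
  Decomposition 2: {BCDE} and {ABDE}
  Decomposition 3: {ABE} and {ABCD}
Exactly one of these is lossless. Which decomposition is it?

Decomposition 1: common = {A}, closure = {A} → lossy.
Decomposition 2: common = {BDE}, closure = {ABCDE} → lossless.
Decomposition 3: common = {AB}, closure = {AB} → lossy.

Decomposition 2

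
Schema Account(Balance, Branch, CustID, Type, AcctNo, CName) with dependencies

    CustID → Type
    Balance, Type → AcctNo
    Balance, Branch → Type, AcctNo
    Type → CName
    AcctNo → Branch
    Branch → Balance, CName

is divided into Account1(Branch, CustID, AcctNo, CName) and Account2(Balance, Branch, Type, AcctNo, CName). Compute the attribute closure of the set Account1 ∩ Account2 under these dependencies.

Balance, Branch, Type, AcctNo, CName

Account1 ∩ Account2 = {Branch, AcctNo, CName}.
Branch → Balance, CName applies, adding Balance
Balance, Branch → Type, AcctNo applies, adding Type
Closure: {Balance, Branch, Type, AcctNo, CName}.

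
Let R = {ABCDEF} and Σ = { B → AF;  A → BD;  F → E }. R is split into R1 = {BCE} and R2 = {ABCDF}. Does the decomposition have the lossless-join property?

Common attributes: R1 ∩ R2 = {BC}.
Closure of {BC}: B → AF applies, adding AF; A → BD applies, adding D; F → E applies, adding E. So (BC)⁺ = {ABCDEF}.
This closure contains every attribute of R1, so R1 ∩ R2 → R1. The join is lossless.

Yes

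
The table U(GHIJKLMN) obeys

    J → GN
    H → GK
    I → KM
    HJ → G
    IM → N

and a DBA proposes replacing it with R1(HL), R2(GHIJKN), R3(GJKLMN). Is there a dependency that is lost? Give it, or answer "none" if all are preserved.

I → KM

Check I → KM: no single fragment contains all of {IKM}, and the restricted closure of {I} across the fragments never reaches {KM}.
J → GN is preserved.
H → GK is preserved.
HJ → G is preserved.
IM → N is preserved.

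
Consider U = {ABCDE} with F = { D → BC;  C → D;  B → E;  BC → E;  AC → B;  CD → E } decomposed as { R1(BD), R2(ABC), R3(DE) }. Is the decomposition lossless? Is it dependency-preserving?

lossy and not dependency-preserving

Lossless test (chase): Rows 1 and 3 agree on D; apply D→BC and equate their BC entries. Rows 1 and 2 agree on B; apply B→E and equate their E entries. Rows 1 and 3 agree on B; apply B→E and equate their E entries. No row becomes fully distinguished — the join is lossy.
Dependency preservation: the restricted closure of {D} across the fragments never reaches {BC}, so D → BC cannot be enforced without a join — not preserved.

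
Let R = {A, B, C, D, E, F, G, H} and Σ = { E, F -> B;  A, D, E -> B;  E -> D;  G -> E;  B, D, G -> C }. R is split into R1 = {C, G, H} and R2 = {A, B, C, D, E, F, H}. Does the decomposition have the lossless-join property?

No

Common attributes: R1 ∩ R2 = {C, H}.
No dependency enlarges {C, H}, so (C, H)⁺ = {C, H}.
The closure contains neither all of R1 = {C, G, H} nor all of R2 = {A, B, C, D, E, F, H}, so the common attributes are not a superkey of either fragment. The join is lossy.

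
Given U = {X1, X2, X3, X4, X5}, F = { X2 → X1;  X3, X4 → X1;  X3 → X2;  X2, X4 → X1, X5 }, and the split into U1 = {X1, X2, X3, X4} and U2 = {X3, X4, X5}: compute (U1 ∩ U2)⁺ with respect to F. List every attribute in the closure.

X1, X2, X3, X4, X5

U1 ∩ U2 = {X3, X4}.
X3, X4 → X1 applies, adding X1
X3 → X2 applies, adding X2
X2, X4 → X1, X5 applies, adding X5
Closure: {X1, X2, X3, X4, X5}.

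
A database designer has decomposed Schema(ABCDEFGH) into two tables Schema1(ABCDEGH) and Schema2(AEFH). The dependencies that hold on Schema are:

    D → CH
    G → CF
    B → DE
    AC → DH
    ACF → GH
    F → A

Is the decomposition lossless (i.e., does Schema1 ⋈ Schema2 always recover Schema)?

No

Common attributes: Schema1 ∩ Schema2 = {AEH}.
No dependency enlarges {AEH}, so (AEH)⁺ = {AEH}.
The closure contains neither all of Schema1 = {ABCDEGH} nor all of Schema2 = {AEFH}, so the common attributes are not a superkey of either fragment. The join is lossy.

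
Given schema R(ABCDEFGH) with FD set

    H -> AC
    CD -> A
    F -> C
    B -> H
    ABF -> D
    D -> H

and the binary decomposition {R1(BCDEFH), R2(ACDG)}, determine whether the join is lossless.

Common attributes: R1 ∩ R2 = {CD}.
Closure of {CD}: CD → A applies, adding A; D → H applies, adding H. So (CD)⁺ = {ACDH}.
The closure contains neither all of R1 = {BCDEFH} nor all of R2 = {ACDG}, so the common attributes are not a superkey of either fragment. The join is lossy.

No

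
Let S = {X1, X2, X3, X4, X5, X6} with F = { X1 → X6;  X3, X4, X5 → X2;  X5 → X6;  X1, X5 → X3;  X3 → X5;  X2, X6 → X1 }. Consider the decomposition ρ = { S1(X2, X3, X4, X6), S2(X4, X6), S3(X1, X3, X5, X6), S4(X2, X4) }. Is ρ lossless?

No

Chase test. Columns are X1, X2, X3, X4, X5, X6; row i has aⱼ where attribute j ∈ Si, else bᵢⱼ.
Initial tableau (one row per fragment):
  row 1: b11 a2 a3 a4 b15 a6
  row 2: b21 b22 b23 a4 b25 a6
  row 3: a1 b32 a3 b34 a5 a6
  row 4: b41 a2 b43 a4 b45 b46
Rows 1 and 3 agree on X3; apply X3→X5 and equate their X5 entries.
No row becomes fully distinguished — the join is lossy.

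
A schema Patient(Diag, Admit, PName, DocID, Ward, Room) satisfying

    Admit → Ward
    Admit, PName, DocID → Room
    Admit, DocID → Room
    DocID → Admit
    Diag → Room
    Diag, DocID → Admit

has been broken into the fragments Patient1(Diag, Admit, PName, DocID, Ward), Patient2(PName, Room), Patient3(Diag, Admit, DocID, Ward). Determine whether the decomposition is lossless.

No

Chase test. Columns are Diag, Admit, PName, DocID, Ward, Room; row i has aⱼ where attribute j ∈ Patienti, else bᵢⱼ.
Initial tableau (one row per fragment):
  row 1: a1 a2 a3 a4 a5 b16
  row 2: b21 b22 a3 b24 b25 a6
  row 3: a1 a2 b33 a4 a5 b36
Rows 1 and 3 agree on Admit, DocID; apply Admit, DocID→Room and equate their Room entries.
No row becomes fully distinguished — the join is lossy.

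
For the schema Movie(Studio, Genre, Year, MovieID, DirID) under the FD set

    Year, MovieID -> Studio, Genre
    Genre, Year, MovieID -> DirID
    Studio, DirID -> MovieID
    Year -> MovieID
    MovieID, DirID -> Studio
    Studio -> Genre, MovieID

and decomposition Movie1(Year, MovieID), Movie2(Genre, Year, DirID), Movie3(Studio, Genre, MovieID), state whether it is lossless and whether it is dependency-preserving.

Lossless test (chase): Rows 1 and 2 agree on Year; apply Year→MovieID and equate their MovieID entries. Rows 1 and 2 agree on Year, MovieID; apply Year, MovieID→Studio, Genre and equate their Studio, Genre entries. Rows 1 and 2 agree on Genre, Year, MovieID; apply Genre, Year, MovieID→DirID and equate their DirID entries. No row becomes fully distinguished — the join is lossy.
Dependency preservation: the restricted closure of {Year, MovieID} across the fragments never reaches {Studio, Genre}, so Year, MovieID → Studio, Genre cannot be enforced without a join — not preserved.

lossy and not dependency-preserving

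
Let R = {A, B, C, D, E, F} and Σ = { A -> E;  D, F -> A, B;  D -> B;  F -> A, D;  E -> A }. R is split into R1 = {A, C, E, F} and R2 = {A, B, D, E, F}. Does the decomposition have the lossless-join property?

Common attributes: R1 ∩ R2 = {A, E, F}.
Closure of {A, E, F}: F → A, D applies, adding D; D, F → A, B applies, adding B. So (A, E, F)⁺ = {A, B, D, E, F}.
This closure contains every attribute of R2, so R1 ∩ R2 → R2. The join is lossless.

Yes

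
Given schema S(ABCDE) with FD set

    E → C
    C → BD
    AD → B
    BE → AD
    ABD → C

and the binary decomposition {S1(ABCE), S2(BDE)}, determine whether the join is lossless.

Yes

Common attributes: S1 ∩ S2 = {BE}.
Closure of {BE}: E → C applies, adding C; C → BD applies, adding D; BE → AD applies, adding A. So (BE)⁺ = {ABCDE}.
This closure contains every attribute of S1, so S1 ∩ S2 → S1. The join is lossless.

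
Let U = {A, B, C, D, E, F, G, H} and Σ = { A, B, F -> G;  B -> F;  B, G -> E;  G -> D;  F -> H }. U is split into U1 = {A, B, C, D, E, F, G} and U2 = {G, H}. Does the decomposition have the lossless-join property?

Common attributes: U1 ∩ U2 = {G}.
Closure of {G}: G → D applies, adding D. So (G)⁺ = {D, G}.
The closure contains neither all of U1 = {A, B, C, D, E, F, G} nor all of U2 = {G, H}, so the common attributes are not a superkey of either fragment. The join is lossy.

No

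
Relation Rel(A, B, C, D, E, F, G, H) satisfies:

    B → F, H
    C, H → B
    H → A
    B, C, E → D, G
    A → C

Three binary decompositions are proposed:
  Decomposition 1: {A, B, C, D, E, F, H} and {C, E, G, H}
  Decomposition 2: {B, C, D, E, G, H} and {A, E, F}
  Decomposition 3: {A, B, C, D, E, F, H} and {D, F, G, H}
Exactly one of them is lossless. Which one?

Decomposition 1: common = {C, E, H}, closure = {A, B, C, D, E, F, G, H} → lossless.
Decomposition 2: common = {E}, closure = {E} → lossy.
Decomposition 3: common = {D, F, H}, closure = {A, B, C, D, F, H} → lossy.

Decomposition 1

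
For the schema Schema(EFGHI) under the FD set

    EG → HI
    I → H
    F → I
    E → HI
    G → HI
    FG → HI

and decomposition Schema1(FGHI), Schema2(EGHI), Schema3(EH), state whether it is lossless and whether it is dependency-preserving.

Lossless test (chase): Rows 2 and 3 agree on E; apply E→HI and equate their HI entries. No row becomes fully distinguished — the join is lossy.
Dependency preservation: every FD's attributes lie within a single fragment, so each can be enforced locally — preserved.

lossy but dependency-preserving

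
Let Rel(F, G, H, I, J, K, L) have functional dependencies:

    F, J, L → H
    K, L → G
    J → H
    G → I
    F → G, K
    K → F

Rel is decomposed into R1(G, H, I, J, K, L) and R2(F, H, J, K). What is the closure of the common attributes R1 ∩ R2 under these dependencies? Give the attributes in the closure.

F, G, H, I, J, K

R1 ∩ R2 = {H, J, K}.
K → F applies, adding F
F → G, K applies, adding G
G → I applies, adding I
Closure: {F, G, H, I, J, K}.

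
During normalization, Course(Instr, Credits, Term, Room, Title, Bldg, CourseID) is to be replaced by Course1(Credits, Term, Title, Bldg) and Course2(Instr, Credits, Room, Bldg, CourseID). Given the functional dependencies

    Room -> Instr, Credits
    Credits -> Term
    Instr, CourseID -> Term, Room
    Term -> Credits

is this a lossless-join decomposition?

Common attributes: Course1 ∩ Course2 = {Credits, Bldg}.
Closure of {Credits, Bldg}: Credits → Term applies, adding Term. So (Credits, Bldg)⁺ = {Credits, Term, Bldg}.
The closure contains neither all of Course1 = {Credits, Term, Title, Bldg} nor all of Course2 = {Instr, Credits, Room, Bldg, CourseID}, so the common attributes are not a superkey of either fragment. The join is lossy.

No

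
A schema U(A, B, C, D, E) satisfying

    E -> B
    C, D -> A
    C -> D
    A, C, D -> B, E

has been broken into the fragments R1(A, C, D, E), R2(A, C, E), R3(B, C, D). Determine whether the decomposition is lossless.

Yes

Chase test. Columns are A, B, C, D, E; row i has aⱼ where attribute j ∈ Ri, else bᵢⱼ.
Initial tableau (one row per fragment):
  row 1: a1 b12 a3 a4 a5
  row 2: a1 b22 a3 b24 a5
  row 3: b31 a2 a3 a4 b35
Rows 1 and 2 agree on E; apply E→B and equate their B entries.
Rows 1 and 3 agree on C, D; apply C, D→A and equate their A entries.
Rows 1 and 2 agree on C; apply C→D and equate their D entries.
Rows 1 and 3 agree on A, C, D; apply A, C, D→B, E and equate their B, E entries.
Row 1 is now all distinguished symbols — the join is lossless.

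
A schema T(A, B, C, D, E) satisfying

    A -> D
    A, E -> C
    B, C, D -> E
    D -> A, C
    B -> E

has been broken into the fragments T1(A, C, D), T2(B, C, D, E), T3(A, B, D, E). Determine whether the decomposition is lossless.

Chase test. Columns are A, B, C, D, E; row i has aⱼ where attribute j ∈ Ti, else bᵢⱼ.
Initial tableau (one row per fragment):
  row 1: a1 b12 a3 a4 b15
  row 2: b21 a2 a3 a4 a5
  row 3: a1 a2 b33 a4 a5
Rows 1 and 2 agree on D; apply D→A, C and equate their A, C entries.
Rows 1 and 3 agree on D; apply D→A, C and equate their A, C entries.
Row 2 is now all distinguished symbols — the join is lossless.

Yes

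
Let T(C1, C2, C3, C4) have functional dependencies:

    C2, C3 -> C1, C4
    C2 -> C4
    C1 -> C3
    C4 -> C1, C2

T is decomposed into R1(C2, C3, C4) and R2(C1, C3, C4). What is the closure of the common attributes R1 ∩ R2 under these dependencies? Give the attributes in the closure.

C1, C2, C3, C4

R1 ∩ R2 = {C3, C4}.
C4 → C1, C2 applies, adding C1, C2
Closure: {C1, C2, C3, C4}.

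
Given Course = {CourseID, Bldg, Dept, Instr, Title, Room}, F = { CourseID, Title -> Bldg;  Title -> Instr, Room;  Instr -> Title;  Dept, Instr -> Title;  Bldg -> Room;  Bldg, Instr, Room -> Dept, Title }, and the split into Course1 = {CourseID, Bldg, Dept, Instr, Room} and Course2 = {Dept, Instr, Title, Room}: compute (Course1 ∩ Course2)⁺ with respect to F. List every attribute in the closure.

Course1 ∩ Course2 = {Dept, Instr, Room}.
Instr → Title applies, adding Title
Closure: {Dept, Instr, Title, Room}.

Dept, Instr, Title, Room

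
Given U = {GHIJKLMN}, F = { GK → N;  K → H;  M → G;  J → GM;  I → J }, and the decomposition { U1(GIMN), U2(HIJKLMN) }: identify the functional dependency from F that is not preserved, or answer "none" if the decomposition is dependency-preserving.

Check GK → N: no single fragment contains all of {GKN}, and the restricted closure of {GK} across the fragments never reaches {N}.
K → H is preserved.
M → G is preserved.
J → GM is preserved.
I → J is preserved.

GK → N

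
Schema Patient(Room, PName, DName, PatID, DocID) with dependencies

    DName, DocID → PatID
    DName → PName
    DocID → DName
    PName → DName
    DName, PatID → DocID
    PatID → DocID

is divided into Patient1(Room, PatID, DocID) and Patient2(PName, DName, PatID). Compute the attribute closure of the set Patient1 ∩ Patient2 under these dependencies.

PName, DName, PatID, DocID

Patient1 ∩ Patient2 = {PatID}.
PatID → DocID applies, adding DocID
DocID → DName applies, adding DName
DName → PName applies, adding PName
Closure: {PName, DName, PatID, DocID}.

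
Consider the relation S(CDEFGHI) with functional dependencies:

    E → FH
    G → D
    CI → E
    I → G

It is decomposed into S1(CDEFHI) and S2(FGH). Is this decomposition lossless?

No

Common attributes: S1 ∩ S2 = {FH}.
No dependency enlarges {FH}, so (FH)⁺ = {FH}.
The closure contains neither all of S1 = {CDEFHI} nor all of S2 = {FGH}, so the common attributes are not a superkey of either fragment. The join is lossy.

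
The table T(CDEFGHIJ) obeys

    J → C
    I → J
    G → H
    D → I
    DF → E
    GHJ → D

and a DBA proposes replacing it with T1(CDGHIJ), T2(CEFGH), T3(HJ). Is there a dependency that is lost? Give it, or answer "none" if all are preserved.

DF → E

Check DF → E: no single fragment contains all of {DEF}, and the restricted closure of {DF} across the fragments never reaches {E}.
J → C is preserved.
I → J is preserved.
G → H is preserved.
D → I is preserved.
GHJ → D is preserved.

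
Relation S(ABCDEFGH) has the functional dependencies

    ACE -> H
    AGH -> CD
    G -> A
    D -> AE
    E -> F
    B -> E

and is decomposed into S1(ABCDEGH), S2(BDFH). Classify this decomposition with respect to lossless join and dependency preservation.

lossless but not dependency-preserving

Lossless test: (BDH)⁺ = {ABDEFH}, which contains all of one fragment — lossless.
Dependency preservation: the restricted closure of {E} across the fragments never reaches {F}, so E → F cannot be enforced without a join — not preserved.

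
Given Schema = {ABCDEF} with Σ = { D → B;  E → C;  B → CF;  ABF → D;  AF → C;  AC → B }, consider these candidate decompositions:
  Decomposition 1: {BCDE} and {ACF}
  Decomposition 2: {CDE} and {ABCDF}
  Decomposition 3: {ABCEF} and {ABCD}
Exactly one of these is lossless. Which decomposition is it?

Decomposition 3

Decomposition 1: common = {C}, closure = {C} → lossy.
Decomposition 2: common = {CD}, closure = {BCDF} → lossy.
Decomposition 3: common = {ABC}, closure = {ABCDF} → lossless.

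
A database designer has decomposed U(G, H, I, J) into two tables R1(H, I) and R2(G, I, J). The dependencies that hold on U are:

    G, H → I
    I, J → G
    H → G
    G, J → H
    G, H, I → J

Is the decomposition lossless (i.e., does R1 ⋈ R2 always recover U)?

Common attributes: R1 ∩ R2 = {I}.
No dependency enlarges {I}, so (I)⁺ = {I}.
The closure contains neither all of R1 = {H, I} nor all of R2 = {G, I, J}, so the common attributes are not a superkey of either fragment. The join is lossy.

No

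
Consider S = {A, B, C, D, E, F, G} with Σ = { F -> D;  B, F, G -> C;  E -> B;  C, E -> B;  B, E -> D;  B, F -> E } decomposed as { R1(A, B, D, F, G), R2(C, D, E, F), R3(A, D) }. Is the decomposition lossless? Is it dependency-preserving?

lossy and not dependency-preserving

Lossless test (chase): applying each FD to every pair of rows produces no changes in the tableau, so no row becomes fully distinguished — the join is lossy.
Dependency preservation: the restricted closure of {B, F, G} across the fragments never reaches {C}, so B, F, G → C cannot be enforced without a join — not preserved.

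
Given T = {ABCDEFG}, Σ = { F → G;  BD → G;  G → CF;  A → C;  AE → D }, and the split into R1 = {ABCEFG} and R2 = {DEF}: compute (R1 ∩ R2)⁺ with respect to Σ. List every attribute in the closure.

R1 ∩ R2 = {EF}.
F → G applies, adding G
G → CF applies, adding C
Closure: {CEFG}.

CEFG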